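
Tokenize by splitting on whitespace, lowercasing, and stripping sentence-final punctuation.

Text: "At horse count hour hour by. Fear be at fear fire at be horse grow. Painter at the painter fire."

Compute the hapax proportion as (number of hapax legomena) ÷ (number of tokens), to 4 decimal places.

0.2000

Frequencies: at:4, horse:2, hour:2, fear:2, be:2, fire:2, painter:2, count:1, by:1, grow:1, the:1
Hapax count = 4; token count = 20.
Ratio = 4 / 20 = 0.2000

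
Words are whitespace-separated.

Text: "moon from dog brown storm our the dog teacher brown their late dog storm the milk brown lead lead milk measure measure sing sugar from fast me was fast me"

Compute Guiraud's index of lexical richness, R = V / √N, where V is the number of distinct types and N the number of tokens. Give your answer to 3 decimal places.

N = 30, V = 18.
√N = 5.477226
R = 18 / 5.477226 = 3.286

3.286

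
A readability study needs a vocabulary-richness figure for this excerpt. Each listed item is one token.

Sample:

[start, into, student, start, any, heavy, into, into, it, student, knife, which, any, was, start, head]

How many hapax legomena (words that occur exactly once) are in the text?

6

Frequencies: start:3, into:3, student:2, any:2, heavy:1, it:1, knife:1, which:1, was:1, head:1
Hapax (freq=1): head, heavy, it, knife, was, which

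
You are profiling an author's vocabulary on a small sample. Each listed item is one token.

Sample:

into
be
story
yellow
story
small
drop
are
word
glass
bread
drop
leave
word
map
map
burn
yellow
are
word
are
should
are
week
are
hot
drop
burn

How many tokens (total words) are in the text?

Tokens: into, be, story, yellow, story, small, drop, are, word, glass, bread, drop, leave, word, map, map, burn, yellow, are, word, are, should, are, week, are, hot, drop, burn
N = 28

28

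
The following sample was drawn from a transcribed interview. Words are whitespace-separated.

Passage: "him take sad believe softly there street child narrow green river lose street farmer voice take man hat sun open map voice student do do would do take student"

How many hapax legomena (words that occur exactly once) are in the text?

Frequencies: take:3, do:3, street:2, voice:2, student:2, him:1, sad:1, believe:1, softly:1, there:1, child:1, narrow:1, green:1, river:1, lose:1, farmer:1, man:1, hat:1, sun:1, open:1, … (2 more, each freq 1)
Hapax (freq=1): believe, child, farmer, green, hat, him, lose, man, map, narrow, open, river, sad, softly, sun, there, would

17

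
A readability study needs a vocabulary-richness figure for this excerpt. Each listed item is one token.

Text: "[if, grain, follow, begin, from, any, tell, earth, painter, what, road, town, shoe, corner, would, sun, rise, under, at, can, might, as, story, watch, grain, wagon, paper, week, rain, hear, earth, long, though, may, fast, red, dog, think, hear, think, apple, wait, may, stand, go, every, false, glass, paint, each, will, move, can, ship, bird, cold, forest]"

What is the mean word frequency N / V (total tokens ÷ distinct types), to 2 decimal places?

N = 57 tokens, V = 51 types.
Mean frequency = N / V = 57 / 51 = 1.12

1.12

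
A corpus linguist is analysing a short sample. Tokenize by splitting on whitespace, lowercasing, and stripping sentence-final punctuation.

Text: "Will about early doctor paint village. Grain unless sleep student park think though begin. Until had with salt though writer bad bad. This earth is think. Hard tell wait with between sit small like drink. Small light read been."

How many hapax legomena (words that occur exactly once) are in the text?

Frequencies: think:2, though:2, with:2, bad:2, small:2, will:1, about:1, early:1, doctor:1, paint:1, village:1, grain:1, unless:1, sleep:1, student:1, park:1, begin:1, until:1, had:1, salt:1, … (14 more, each freq 1)
Hapax (freq=1): about, been, begin, between, doctor, drink, early, earth, grain, had, hard, is, light, like, paint, park, read, salt, sit, sleep, student, tell, this, unless, until, village, wait, will, writer

29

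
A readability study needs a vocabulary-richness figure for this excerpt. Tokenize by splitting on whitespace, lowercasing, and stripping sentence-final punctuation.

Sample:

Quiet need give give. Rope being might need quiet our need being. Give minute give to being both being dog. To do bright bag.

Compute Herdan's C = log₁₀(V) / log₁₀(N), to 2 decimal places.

N = 24, V = 14.
log₁₀(V) = 1.146128, log₁₀(N) = 1.380211
C = 1.146128 / 1.380211 = 0.83

0.83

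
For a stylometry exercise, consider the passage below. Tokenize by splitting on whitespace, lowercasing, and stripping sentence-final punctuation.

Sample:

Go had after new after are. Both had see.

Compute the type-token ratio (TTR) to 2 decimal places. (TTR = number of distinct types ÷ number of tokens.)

0.78

N = 9 tokens, V = 7 types.
TTR = V / N = 7 / 9 = 0.78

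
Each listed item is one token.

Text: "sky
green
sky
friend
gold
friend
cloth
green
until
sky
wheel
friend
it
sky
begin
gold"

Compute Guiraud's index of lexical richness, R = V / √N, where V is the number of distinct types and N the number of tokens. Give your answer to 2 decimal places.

2.25

N = 16, V = 9.
√N = 4.000000
R = 9 / 4.000000 = 2.25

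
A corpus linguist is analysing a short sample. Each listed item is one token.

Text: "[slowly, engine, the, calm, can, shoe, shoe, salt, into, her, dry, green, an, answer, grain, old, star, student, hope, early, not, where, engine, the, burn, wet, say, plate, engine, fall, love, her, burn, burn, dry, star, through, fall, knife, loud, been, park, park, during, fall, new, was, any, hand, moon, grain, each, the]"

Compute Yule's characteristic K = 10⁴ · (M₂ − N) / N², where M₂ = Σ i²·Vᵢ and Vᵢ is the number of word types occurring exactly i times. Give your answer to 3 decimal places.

128.159

Frequencies: engine:3, the:3, burn:3, fall:3, shoe:2, her:2, dry:2, grain:2, star:2, park:2, slowly:1, calm:1, can:1, salt:1, into:1, green:1, an:1, answer:1, old:1, student:1, … (19 more, each freq 1)
N = 53. Frequency spectrum: V_1=29, V_2=6, V_3=4
M₂ = 1²·29 + 2²·6 + 3²·4 = 89
K = 10000 × (89 − 53) / 53² = 128.159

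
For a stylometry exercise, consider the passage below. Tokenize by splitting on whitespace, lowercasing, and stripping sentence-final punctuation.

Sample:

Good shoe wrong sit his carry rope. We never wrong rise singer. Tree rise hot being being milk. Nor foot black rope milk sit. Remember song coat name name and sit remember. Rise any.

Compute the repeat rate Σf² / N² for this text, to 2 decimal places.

Frequencies: sit:3, rise:3, wrong:2, rope:2, being:2, milk:2, remember:2, name:2, good:1, shoe:1, his:1, carry:1, we:1, never:1, singer:1, tree:1, hot:1, nor:1, foot:1, black:1, … (4 more, each freq 1)
Σf² = 58; N² = 1156
Repeat rate = 58 / 1156 = 0.05

0.05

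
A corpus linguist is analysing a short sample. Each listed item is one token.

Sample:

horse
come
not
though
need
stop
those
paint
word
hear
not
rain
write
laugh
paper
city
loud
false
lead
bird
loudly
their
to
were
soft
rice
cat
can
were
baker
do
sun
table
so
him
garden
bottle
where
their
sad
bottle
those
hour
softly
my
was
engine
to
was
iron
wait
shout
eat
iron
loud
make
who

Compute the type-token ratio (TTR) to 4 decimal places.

0.8421

N = 57 tokens, V = 48 types.
TTR = V / N = 48 / 57 = 0.8421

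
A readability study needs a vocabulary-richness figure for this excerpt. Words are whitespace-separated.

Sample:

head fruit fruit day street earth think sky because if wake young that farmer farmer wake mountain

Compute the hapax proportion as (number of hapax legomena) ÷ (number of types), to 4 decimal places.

0.7857

Frequencies: fruit:2, wake:2, farmer:2, head:1, day:1, street:1, earth:1, think:1, sky:1, because:1, if:1, young:1, that:1, mountain:1
Hapax count = 11; type count = 14.
Ratio = 11 / 14 = 0.7857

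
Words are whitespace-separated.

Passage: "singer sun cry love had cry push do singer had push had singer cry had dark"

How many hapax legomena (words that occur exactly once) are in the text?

Frequencies: had:4, singer:3, cry:3, push:2, sun:1, love:1, do:1, dark:1
Hapax (freq=1): dark, do, love, sun

4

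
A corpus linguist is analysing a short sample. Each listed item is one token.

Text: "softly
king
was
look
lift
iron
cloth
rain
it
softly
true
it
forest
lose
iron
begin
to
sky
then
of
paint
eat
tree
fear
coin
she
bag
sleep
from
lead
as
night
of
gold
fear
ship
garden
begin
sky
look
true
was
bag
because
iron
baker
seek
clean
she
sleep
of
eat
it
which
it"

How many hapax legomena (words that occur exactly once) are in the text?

23

Frequencies: it:4, iron:3, of:3, softly:2, was:2, look:2, true:2, begin:2, sky:2, eat:2, fear:2, she:2, bag:2, sleep:2, king:1, lift:1, cloth:1, rain:1, forest:1, lose:1, … (17 more, each freq 1)
Hapax (freq=1): as, baker, because, clean, cloth, coin, forest, from, garden, gold, king, lead, lift, lose, night, paint, rain, seek, ship, then, to, tree, which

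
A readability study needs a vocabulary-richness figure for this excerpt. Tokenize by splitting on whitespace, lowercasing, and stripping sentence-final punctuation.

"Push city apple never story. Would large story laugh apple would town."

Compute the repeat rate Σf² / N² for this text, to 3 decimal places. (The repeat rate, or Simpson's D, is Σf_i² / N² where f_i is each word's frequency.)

0.125

Frequencies: apple:2, story:2, would:2, push:1, city:1, never:1, large:1, laugh:1, town:1
Σf² = 18; N² = 144
Repeat rate = 18 / 144 = 0.125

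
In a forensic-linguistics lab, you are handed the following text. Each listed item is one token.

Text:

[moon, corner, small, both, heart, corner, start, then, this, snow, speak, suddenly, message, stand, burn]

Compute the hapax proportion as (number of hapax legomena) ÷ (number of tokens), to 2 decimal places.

0.87

Frequencies: corner:2, moon:1, small:1, both:1, heart:1, start:1, then:1, this:1, snow:1, speak:1, suddenly:1, message:1, stand:1, burn:1
Hapax count = 13; token count = 15.
Ratio = 13 / 15 = 0.87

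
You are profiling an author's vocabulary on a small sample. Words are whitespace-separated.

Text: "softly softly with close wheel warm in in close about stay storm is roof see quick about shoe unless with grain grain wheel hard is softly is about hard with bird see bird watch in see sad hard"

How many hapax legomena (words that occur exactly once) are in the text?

Frequencies: softly:3, with:3, in:3, about:3, is:3, see:3, hard:3, close:2, wheel:2, grain:2, bird:2, warm:1, stay:1, storm:1, roof:1, quick:1, shoe:1, unless:1, watch:1, sad:1
Hapax (freq=1): quick, roof, sad, shoe, stay, storm, unless, warm, watch

9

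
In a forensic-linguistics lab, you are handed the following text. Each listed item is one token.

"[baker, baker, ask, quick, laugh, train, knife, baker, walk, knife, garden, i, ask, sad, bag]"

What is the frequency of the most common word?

Frequencies: baker:3, ask:2, knife:2, quick:1, laugh:1, train:1, walk:1, garden:1, i:1, sad:1, bag:1
Most common: 'baker' with frequency 3.

3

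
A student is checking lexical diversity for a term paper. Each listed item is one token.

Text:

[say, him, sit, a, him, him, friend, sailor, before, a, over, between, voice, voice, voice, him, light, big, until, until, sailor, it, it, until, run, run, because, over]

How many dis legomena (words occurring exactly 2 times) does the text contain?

5

Frequencies: him:4, voice:3, until:3, a:2, sailor:2, over:2, it:2, run:2, say:1, sit:1, friend:1, before:1, between:1, light:1, big:1, because:1
Words with frequency 2: a, it, over, run, sailor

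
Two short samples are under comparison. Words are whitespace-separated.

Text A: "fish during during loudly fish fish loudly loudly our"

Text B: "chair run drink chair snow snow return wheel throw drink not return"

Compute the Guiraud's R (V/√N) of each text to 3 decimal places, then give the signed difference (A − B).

-0.976

A: V=4, N=9, R=1.333
B: V=8, N=12, R=2.309
Difference = 1.333 − 2.309 = -0.976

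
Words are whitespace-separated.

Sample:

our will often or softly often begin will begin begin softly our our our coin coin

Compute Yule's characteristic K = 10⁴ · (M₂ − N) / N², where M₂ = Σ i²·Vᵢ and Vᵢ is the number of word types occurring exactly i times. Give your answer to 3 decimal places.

1015.625

Frequencies: our:4, begin:3, will:2, often:2, softly:2, coin:2, or:1
N = 16. Frequency spectrum: V_1=1, V_2=4, V_3=1, V_4=1
M₂ = 1²·1 + 2²·4 + 3²·1 + 4²·1 = 42
K = 10000 × (42 − 16) / 16² = 1015.625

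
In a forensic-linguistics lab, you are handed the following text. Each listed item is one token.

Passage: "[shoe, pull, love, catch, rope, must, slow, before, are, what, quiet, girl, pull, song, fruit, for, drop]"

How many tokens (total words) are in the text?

Tokens: shoe, pull, love, catch, rope, must, slow, before, are, what, quiet, girl, pull, song, fruit, for, drop
N = 17

17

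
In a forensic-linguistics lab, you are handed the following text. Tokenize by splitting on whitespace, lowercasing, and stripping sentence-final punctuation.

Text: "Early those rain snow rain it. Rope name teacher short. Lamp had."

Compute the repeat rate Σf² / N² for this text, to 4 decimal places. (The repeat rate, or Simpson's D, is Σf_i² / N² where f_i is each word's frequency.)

0.0972

Frequencies: rain:2, early:1, those:1, snow:1, it:1, rope:1, name:1, teacher:1, short:1, lamp:1, had:1
Σf² = 14; N² = 144
Repeat rate = 14 / 144 = 0.0972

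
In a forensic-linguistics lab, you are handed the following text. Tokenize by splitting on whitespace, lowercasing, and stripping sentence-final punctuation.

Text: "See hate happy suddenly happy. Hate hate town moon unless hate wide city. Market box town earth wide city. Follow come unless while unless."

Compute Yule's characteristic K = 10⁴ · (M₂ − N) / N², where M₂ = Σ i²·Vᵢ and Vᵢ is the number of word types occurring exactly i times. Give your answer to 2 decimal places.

451.39

Frequencies: hate:4, unless:3, happy:2, town:2, wide:2, city:2, see:1, suddenly:1, moon:1, market:1, box:1, earth:1, follow:1, come:1, while:1
N = 24. Frequency spectrum: V_1=9, V_2=4, V_3=1, V_4=1
M₂ = 1²·9 + 2²·4 + 3²·1 + 4²·1 = 50
K = 10000 × (50 − 24) / 24² = 451.39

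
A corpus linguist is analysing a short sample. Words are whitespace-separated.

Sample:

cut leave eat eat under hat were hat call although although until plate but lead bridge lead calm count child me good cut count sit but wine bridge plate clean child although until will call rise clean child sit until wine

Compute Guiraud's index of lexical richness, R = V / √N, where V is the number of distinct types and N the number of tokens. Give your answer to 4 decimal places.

3.5920

N = 41, V = 23.
√N = 6.403124
R = 23 / 6.403124 = 3.5920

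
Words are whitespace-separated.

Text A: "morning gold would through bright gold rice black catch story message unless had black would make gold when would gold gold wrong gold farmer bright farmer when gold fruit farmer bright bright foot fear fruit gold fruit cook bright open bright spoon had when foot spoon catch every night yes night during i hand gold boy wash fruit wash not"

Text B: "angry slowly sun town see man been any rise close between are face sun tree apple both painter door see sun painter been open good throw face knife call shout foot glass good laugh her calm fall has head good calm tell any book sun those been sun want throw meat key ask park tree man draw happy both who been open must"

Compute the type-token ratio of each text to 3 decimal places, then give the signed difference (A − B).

TTR(A) = 31/60 = 0.517
TTR(B) = 44/63 = 0.698
Difference = 0.517 − 0.698 = -0.181

-0.181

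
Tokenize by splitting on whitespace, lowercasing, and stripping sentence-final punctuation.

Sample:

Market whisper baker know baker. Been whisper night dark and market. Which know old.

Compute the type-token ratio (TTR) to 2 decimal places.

N = 14 tokens, V = 10 types.
TTR = V / N = 10 / 14 = 0.71

0.71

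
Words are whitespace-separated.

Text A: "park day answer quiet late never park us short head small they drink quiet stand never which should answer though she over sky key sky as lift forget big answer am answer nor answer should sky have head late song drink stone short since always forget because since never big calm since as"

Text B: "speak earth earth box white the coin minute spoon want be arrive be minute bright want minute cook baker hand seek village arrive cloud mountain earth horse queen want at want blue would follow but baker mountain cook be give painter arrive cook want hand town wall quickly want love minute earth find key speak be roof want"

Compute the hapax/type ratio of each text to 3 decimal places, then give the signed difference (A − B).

A: hapax=19, V=33, ratio=0.576
B: hapax=25, V=35, ratio=0.714
Difference = 0.576 − 0.714 = -0.138

-0.138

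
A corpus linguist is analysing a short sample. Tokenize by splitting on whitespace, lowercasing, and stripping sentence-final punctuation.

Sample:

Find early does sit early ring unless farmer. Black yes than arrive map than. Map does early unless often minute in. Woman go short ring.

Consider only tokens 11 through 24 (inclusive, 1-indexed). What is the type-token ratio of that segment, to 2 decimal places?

0.86

Segment tokens 11–24: than, arrive, map, than, map, does, early, unless, often, minute, in, woman, go, short
Segment N = 14, segment V = 12.
TTR = 12 / 14 = 0.86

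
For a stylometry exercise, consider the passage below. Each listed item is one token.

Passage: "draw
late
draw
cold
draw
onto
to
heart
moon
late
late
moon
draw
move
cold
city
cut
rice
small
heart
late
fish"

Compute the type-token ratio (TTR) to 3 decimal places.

N = 22 tokens, V = 13 types.
TTR = V / N = 13 / 22 = 0.591

0.591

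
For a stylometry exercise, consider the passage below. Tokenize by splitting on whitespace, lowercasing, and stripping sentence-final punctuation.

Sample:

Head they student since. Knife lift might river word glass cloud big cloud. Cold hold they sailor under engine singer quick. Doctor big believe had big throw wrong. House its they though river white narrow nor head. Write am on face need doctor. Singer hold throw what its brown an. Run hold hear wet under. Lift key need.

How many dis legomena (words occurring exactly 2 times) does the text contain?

Frequencies: they:3, big:3, hold:3, head:2, lift:2, river:2, cloud:2, under:2, singer:2, doctor:2, throw:2, its:2, need:2, student:1, since:1, knife:1, might:1, word:1, glass:1, cold:1, … (22 more, each freq 1)
Words with frequency 2: cloud, doctor, head, its, lift, need, river, singer, throw, under

10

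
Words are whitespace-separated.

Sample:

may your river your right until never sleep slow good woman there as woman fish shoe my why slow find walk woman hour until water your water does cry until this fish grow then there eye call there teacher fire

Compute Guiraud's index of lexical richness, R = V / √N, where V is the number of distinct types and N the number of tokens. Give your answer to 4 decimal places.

4.5853

N = 40, V = 29.
√N = 6.324555
R = 29 / 6.324555 = 4.5853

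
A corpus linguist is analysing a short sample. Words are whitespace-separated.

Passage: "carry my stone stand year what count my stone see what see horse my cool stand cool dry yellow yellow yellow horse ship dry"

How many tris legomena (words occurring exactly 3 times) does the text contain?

Frequencies: my:3, yellow:3, stone:2, stand:2, what:2, see:2, horse:2, cool:2, dry:2, carry:1, year:1, count:1, ship:1
Words with frequency 3: my, yellow

2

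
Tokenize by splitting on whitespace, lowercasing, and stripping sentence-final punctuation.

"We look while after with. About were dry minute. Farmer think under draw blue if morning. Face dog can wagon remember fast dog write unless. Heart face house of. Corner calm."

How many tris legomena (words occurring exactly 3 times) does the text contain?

0

Frequencies: face:2, dog:2, we:1, look:1, while:1, after:1, with:1, about:1, were:1, dry:1, minute:1, farmer:1, think:1, under:1, draw:1, blue:1, if:1, morning:1, can:1, wagon:1, … (9 more, each freq 1)
Words with frequency 3: (none)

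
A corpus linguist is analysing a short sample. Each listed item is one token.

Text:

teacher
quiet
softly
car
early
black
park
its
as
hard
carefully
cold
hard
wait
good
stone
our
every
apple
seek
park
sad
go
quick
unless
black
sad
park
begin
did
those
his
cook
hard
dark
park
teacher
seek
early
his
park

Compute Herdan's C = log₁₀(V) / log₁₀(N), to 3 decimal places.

N = 41, V = 29.
log₁₀(V) = 1.462398, log₁₀(N) = 1.612784
C = 1.462398 / 1.612784 = 0.907

0.907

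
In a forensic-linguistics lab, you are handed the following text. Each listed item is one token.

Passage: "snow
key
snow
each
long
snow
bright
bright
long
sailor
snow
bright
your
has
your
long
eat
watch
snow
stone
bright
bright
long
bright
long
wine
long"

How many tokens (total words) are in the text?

Tokens: snow, key, snow, each, long, snow, bright, bright, long, sailor, snow, bright, your, has, your, long, eat, watch, snow, stone, bright, bright, long, bright, long, wine, long
N = 27

27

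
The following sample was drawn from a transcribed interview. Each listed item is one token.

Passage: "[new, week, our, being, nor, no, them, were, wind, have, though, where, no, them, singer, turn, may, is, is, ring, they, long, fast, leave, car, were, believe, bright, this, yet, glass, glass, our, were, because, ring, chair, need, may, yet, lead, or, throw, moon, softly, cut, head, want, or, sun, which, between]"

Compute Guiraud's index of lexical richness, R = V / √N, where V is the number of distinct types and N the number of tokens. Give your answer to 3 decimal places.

5.686

N = 52, V = 41.
√N = 7.211103
R = 41 / 7.211103 = 5.686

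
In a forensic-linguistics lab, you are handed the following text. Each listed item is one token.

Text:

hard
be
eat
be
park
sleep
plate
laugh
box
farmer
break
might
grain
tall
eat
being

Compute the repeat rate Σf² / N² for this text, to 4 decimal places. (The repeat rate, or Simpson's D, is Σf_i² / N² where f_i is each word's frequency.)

0.0781

Frequencies: be:2, eat:2, hard:1, park:1, sleep:1, plate:1, laugh:1, box:1, farmer:1, break:1, might:1, grain:1, tall:1, being:1
Σf² = 20; N² = 256
Repeat rate = 20 / 256 = 0.0781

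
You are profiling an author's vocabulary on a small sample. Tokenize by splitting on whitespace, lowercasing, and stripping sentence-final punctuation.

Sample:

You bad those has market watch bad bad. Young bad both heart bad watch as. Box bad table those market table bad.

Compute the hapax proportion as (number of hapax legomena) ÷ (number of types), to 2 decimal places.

Frequencies: bad:7, those:2, market:2, watch:2, table:2, you:1, has:1, young:1, both:1, heart:1, as:1, box:1
Hapax count = 7; type count = 12.
Ratio = 7 / 12 = 0.58

0.58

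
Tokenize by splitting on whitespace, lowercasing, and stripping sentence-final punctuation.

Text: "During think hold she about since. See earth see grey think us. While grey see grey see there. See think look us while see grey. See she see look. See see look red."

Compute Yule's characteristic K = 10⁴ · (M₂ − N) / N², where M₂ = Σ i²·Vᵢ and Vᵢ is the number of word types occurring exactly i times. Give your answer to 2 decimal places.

Frequencies: see:10, grey:4, think:3, look:3, she:2, us:2, while:2, during:1, hold:1, about:1, since:1, earth:1, there:1, red:1
N = 33. Frequency spectrum: V_1=7, V_2=3, V_3=2, V_4=1, V_10=1
M₂ = 1²·7 + 2²·3 + 3²·2 + 4²·1 + 10²·1 = 153
K = 10000 × (153 − 33) / 33² = 1101.93

1101.93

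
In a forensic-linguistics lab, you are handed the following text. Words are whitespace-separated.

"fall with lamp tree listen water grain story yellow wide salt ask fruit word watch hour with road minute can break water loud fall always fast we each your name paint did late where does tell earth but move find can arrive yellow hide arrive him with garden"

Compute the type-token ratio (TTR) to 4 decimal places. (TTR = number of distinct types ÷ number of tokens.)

N = 48 tokens, V = 41 types.
TTR = V / N = 41 / 48 = 0.8542

0.8542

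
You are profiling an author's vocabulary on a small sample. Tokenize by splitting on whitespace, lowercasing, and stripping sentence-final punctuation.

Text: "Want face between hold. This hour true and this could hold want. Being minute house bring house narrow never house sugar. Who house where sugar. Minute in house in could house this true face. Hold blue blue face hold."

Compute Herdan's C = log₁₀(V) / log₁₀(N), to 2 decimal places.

0.82

N = 39, V = 20.
log₁₀(V) = 1.301030, log₁₀(N) = 1.591065
C = 1.301030 / 1.591065 = 0.82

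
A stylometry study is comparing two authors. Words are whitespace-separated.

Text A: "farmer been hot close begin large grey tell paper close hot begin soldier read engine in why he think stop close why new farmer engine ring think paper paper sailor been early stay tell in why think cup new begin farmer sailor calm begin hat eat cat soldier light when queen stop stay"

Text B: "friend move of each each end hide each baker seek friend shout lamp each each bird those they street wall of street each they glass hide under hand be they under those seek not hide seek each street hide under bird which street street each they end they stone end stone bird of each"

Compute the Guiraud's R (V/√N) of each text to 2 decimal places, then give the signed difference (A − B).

A: V=30, N=53, R=4.12
B: V=22, N=54, R=2.99
Difference = 4.12 − 2.99 = 1.13

1.13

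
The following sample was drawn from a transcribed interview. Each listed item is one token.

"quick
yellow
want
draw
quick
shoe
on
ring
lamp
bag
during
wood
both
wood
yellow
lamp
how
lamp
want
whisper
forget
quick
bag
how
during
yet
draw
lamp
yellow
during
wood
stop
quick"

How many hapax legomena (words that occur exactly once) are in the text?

Frequencies: quick:4, lamp:4, yellow:3, during:3, wood:3, want:2, draw:2, bag:2, how:2, shoe:1, on:1, ring:1, both:1, whisper:1, forget:1, yet:1, stop:1
Hapax (freq=1): both, forget, on, ring, shoe, stop, whisper, yet

8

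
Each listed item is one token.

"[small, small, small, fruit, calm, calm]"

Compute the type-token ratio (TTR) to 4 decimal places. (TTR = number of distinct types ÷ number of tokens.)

N = 6 tokens, V = 3 types.
TTR = V / N = 3 / 6 = 0.5000

0.5000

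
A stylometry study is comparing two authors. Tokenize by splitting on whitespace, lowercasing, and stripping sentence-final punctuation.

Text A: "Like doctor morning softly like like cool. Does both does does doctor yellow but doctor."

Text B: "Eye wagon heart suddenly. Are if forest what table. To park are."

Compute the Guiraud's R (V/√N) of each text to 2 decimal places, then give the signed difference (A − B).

-0.86

A: V=9, N=15, R=2.32
B: V=11, N=12, R=3.18
Difference = 2.32 − 3.18 = -0.86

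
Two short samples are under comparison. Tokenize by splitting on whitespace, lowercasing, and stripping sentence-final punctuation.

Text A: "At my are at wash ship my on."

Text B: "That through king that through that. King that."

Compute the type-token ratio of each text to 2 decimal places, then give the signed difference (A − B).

0.37

TTR(A) = 6/8 = 0.75
TTR(B) = 3/8 = 0.38
Difference = 0.75 − 0.38 = 0.37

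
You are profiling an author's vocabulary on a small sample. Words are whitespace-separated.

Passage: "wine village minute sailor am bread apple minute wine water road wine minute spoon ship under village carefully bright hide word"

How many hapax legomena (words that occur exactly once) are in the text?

13

Frequencies: wine:3, minute:3, village:2, sailor:1, am:1, bread:1, apple:1, water:1, road:1, spoon:1, ship:1, under:1, carefully:1, bright:1, hide:1, word:1
Hapax (freq=1): am, apple, bread, bright, carefully, hide, road, sailor, ship, spoon, under, water, word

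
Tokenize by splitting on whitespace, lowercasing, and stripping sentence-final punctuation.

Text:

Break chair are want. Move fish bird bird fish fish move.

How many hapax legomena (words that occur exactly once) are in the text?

Frequencies: fish:3, move:2, bird:2, break:1, chair:1, are:1, want:1
Hapax (freq=1): are, break, chair, want

4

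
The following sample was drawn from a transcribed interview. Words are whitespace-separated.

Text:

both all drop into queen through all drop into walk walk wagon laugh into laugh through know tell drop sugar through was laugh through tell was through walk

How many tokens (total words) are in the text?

28

Tokens: both, all, drop, into, queen, through, all, drop, into, walk, walk, wagon, laugh, into, laugh, through, know, tell, drop, sugar, through, was, laugh, through, tell, was, through, walk
N = 28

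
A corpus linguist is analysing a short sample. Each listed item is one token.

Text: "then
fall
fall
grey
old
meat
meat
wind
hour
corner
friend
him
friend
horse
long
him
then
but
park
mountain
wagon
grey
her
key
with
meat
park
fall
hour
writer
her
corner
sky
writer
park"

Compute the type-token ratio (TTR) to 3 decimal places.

N = 35 tokens, V = 21 types.
TTR = V / N = 21 / 35 = 0.600

0.600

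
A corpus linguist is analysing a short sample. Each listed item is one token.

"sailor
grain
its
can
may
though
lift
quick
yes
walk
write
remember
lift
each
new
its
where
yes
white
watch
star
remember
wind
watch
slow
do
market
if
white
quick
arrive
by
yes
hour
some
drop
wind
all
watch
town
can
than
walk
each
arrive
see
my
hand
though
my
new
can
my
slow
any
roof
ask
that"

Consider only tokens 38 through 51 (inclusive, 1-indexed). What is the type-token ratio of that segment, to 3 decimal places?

Segment tokens 38–51: all, watch, town, can, than, walk, each, arrive, see, my, hand, though, my, new
Segment N = 14, segment V = 13.
TTR = 13 / 14 = 0.929

0.929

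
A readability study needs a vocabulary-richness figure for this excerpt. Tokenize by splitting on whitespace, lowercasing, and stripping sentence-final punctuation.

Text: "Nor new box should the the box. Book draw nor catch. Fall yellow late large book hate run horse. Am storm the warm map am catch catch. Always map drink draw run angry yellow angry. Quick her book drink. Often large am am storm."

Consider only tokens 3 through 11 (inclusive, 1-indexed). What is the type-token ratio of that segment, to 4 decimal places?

0.7778

Segment tokens 3–11: box, should, the, the, box, book, draw, nor, catch
Segment N = 9, segment V = 7.
TTR = 7 / 9 = 0.7778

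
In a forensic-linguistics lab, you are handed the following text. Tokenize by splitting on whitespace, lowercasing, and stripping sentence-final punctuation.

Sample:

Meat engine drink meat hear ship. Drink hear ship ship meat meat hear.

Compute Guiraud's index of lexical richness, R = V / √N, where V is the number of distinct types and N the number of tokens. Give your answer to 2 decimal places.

N = 13, V = 5.
√N = 3.605551
R = 5 / 3.605551 = 1.39

1.39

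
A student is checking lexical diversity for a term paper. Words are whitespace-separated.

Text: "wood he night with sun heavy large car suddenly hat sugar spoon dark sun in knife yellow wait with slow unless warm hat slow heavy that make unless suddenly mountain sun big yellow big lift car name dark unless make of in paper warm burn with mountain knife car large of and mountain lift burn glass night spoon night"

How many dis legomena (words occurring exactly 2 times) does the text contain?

Frequencies: night:3, with:3, sun:3, car:3, unless:3, mountain:3, heavy:2, large:2, suddenly:2, hat:2, spoon:2, dark:2, in:2, knife:2, yellow:2, slow:2, warm:2, make:2, big:2, lift:2, of:2, burn:2, wood:1, he:1, sugar:1, wait:1, that:1, name:1, paper:1, and:1, glass:1
Words with frequency 2: big, burn, dark, hat, heavy, in, knife, large, lift, make, of, slow, spoon, suddenly, warm, yellow

16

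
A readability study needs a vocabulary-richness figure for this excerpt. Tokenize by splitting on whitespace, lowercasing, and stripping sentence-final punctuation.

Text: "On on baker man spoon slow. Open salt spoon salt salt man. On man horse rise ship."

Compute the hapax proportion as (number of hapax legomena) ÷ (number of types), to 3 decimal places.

0.600

Frequencies: on:3, man:3, salt:3, spoon:2, baker:1, slow:1, open:1, horse:1, rise:1, ship:1
Hapax count = 6; type count = 10.
Ratio = 6 / 10 = 0.600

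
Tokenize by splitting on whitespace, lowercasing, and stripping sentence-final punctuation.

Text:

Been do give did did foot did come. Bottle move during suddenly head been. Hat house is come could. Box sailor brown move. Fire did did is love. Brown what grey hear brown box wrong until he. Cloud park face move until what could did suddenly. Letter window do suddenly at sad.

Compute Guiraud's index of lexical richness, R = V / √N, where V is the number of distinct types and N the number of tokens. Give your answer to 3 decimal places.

4.576

N = 52, V = 33.
√N = 7.211103
R = 33 / 7.211103 = 4.576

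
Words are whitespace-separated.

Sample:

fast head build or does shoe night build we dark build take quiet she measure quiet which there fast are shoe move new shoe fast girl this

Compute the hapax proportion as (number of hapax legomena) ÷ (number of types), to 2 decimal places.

Frequencies: fast:3, build:3, shoe:3, quiet:2, head:1, or:1, does:1, night:1, we:1, dark:1, take:1, she:1, measure:1, which:1, there:1, are:1, move:1, new:1, girl:1, this:1
Hapax count = 16; type count = 20.
Ratio = 16 / 20 = 0.80

0.80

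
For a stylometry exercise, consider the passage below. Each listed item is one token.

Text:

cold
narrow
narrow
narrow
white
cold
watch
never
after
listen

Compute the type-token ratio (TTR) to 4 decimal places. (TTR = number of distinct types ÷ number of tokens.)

0.7000

N = 10 tokens, V = 7 types.
TTR = V / N = 7 / 10 = 0.7000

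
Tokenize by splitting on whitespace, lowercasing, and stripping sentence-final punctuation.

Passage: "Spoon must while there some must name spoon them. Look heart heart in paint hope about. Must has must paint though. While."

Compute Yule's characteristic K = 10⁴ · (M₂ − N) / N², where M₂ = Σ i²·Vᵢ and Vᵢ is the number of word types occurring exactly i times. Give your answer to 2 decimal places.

413.22

Frequencies: must:4, spoon:2, while:2, heart:2, paint:2, there:1, some:1, name:1, them:1, look:1, in:1, hope:1, about:1, has:1, though:1
N = 22. Frequency spectrum: V_1=10, V_2=4, V_4=1
M₂ = 1²·10 + 2²·4 + 4²·1 = 42
K = 10000 × (42 − 22) / 22² = 413.22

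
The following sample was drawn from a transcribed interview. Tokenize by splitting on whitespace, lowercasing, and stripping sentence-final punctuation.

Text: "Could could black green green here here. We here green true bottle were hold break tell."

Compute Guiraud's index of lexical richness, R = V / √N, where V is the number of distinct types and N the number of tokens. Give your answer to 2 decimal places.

2.75

N = 16, V = 11.
√N = 4.000000
R = 11 / 4.000000 = 2.75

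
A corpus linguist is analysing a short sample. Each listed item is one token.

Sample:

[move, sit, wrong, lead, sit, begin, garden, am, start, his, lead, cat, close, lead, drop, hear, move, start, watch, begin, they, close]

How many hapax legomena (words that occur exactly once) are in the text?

Frequencies: lead:3, move:2, sit:2, begin:2, start:2, close:2, wrong:1, garden:1, am:1, his:1, cat:1, drop:1, hear:1, watch:1, they:1
Hapax (freq=1): am, cat, drop, garden, hear, his, they, watch, wrong

9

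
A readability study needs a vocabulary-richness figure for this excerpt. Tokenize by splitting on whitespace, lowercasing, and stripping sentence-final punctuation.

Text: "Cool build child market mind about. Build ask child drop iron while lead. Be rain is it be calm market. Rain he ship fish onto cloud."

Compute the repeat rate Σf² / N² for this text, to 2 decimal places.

Frequencies: build:2, child:2, market:2, be:2, rain:2, cool:1, mind:1, about:1, ask:1, drop:1, iron:1, while:1, lead:1, is:1, it:1, calm:1, he:1, ship:1, fish:1, onto:1, … (1 more, each freq 1)
Σf² = 36; N² = 676
Repeat rate = 36 / 676 = 0.05

0.05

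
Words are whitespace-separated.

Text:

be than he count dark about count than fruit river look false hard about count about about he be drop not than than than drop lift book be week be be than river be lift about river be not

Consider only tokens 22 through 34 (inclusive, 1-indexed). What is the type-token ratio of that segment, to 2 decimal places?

0.54

Segment tokens 22–34: than, than, than, drop, lift, book, be, week, be, be, than, river, be
Segment N = 13, segment V = 7.
TTR = 7 / 13 = 0.54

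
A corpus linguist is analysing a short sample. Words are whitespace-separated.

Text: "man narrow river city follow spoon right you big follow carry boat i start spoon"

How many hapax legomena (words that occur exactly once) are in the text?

11

Frequencies: follow:2, spoon:2, man:1, narrow:1, river:1, city:1, right:1, you:1, big:1, carry:1, boat:1, i:1, start:1
Hapax (freq=1): big, boat, carry, city, i, man, narrow, right, river, start, you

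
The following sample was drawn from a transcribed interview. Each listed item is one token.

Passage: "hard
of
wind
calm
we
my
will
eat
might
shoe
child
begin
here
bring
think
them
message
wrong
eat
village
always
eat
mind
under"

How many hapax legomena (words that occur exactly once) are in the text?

Frequencies: eat:3, hard:1, of:1, wind:1, calm:1, we:1, my:1, will:1, might:1, shoe:1, child:1, begin:1, here:1, bring:1, think:1, them:1, message:1, wrong:1, village:1, always:1, … (2 more, each freq 1)
Hapax (freq=1): always, begin, bring, calm, child, hard, here, message, might, mind, my, of, shoe, them, think, under, village, we, will, wind, wrong

21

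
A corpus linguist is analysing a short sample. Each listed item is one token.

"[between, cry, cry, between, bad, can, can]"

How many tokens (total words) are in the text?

Tokens: between, cry, cry, between, bad, can, can
N = 7

7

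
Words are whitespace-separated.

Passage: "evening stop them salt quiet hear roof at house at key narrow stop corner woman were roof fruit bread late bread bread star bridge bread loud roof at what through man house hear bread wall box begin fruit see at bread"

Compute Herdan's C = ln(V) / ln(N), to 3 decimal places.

N = 41, V = 27.
ln(V) = 3.295837, ln(N) = 3.713572
C = 3.295837 / 3.713572 = 0.888

0.888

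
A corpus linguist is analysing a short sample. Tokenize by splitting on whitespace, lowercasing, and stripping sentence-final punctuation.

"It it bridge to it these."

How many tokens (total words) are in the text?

6

Tokens: it, it, bridge, to, it, these
N = 6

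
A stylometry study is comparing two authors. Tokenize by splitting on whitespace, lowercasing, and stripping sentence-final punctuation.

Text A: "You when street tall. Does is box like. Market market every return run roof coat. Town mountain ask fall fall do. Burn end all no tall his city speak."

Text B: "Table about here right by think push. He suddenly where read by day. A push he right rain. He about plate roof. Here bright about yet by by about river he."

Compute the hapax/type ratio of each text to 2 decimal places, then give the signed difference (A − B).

0.20

A: hapax=23, V=26, ratio=0.88
B: hapax=13, V=19, ratio=0.68
Difference = 0.88 − 0.68 = 0.20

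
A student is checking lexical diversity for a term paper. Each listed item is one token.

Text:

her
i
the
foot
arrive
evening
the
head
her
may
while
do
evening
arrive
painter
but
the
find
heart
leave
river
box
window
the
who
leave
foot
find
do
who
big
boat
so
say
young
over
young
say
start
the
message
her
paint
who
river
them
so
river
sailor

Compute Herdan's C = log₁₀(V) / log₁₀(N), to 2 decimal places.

N = 49, V = 30.
log₁₀(V) = 1.477121, log₁₀(N) = 1.690196
C = 1.477121 / 1.690196 = 0.87

0.87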